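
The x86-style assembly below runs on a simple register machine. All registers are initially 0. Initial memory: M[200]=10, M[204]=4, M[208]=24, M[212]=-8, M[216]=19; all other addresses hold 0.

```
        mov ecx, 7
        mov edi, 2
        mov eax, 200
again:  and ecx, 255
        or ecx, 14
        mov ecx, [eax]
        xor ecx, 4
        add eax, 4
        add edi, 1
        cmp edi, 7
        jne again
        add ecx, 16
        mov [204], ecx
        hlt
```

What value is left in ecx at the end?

39

ecx=7
edi=2
eax=200
ecx=7&255=7
ecx=7|14=15
ecx=M[200]=10
ecx=10^4=14
eax=200+4=204
edi=2+1=3
cmp edi, 7  (cmp 3,7)
jne again: taken
ecx=14&255=14
ecx=14|14=14
ecx=M[204]=4
ecx=4^4=0
eax=204+4=208
edi=3+1=4
cmp edi, 7  (cmp 4,7)
jne again: taken
ecx=0&255=0
ecx=0|14=14
ecx=M[208]=24
ecx=24^4=28
eax=208+4=212
edi=4+1=5
cmp edi, 7  (cmp 5,7)
jne again: taken
ecx=28&255=28
ecx=28|14=30
ecx=M[212]=-8
ecx=(-8)^4=-4
eax=212+4=216
edi=5+1=6
cmp edi, 7  (cmp 6,7)
jne again: taken
ecx=(-4)&255=252
ecx=252|14=254
ecx=M[216]=19
ecx=19^4=23
eax=216+4=220
edi=6+1=7
cmp edi, 7  (cmp 7,7)
jne again: not taken
ecx=23+16=39
mov [204], ecx → M[204]=39
halt.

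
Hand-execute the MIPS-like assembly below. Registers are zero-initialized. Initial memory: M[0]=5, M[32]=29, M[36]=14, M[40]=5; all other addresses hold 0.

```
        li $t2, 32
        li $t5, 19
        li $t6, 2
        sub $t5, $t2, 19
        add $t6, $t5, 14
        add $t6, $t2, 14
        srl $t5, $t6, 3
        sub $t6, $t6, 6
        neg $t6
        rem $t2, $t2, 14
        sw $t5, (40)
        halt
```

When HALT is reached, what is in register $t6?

li $t2, 32 → $t2=32
li $t5, 19 → $t5=19
li $t6, 2 → $t6=2
sub $t5, $t2, 19 → $t5=32-19=13
add $t6, $t5, 14 → $t6=13+14=27
add $t6, $t2, 14 → $t6=32+14=46
srl $t5, $t6, 3 → $t5=46>>3=5
sub $t6, $t6, 6 → $t6=46-6=40
neg $t6 → $t6=-(40)=-40
rem $t2, $t2, 14 → $t2=32%14=4
sw $t5, (40) → M[40]=5
halt.

-40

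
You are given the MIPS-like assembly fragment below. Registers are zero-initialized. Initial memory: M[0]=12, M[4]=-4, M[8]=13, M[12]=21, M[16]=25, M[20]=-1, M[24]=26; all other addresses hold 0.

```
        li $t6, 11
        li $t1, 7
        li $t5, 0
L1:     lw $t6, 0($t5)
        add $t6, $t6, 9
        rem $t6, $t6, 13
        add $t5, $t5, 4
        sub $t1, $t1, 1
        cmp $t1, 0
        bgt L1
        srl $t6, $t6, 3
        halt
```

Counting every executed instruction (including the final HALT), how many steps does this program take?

$t6=11
$t1=7
$t5=0
$t6=M[0]=12
$t6=12+9=21
$t6=21%13=8
$t5=0+4=4
$t1=7-1=6
cmp $t1, 0  (cmp 6,0)
bgt L1: taken
$t6=M[4]=-4
$t6=(-4)+9=5
$t6=5%13=5
$t5=4+4=8
$t1=6-1=5
cmp $t1, 0  (cmp 5,0)
bgt L1: taken
$t6=M[8]=13
$t6=13+9=22
$t6=22%13=9
$t5=8+4=12
$t1=5-1=4
cmp $t1, 0  (cmp 4,0)
bgt L1: taken
$t6=M[12]=21
$t6=21+9=30
$t6=30%13=4
$t5=12+4=16
$t1=4-1=3
cmp $t1, 0  (cmp 3,0)
bgt L1: taken
$t6=M[16]=25
$t6=25+9=34
$t6=34%13=8
$t5=16+4=20
$t1=3-1=2
cmp $t1, 0  (cmp 2,0)
bgt L1: taken
$t6=M[20]=-1
$t6=(-1)+9=8
$t6=8%13=8
$t5=20+4=24
$t1=2-1=1
cmp $t1, 0  (cmp 1,0)
bgt L1: taken
$t6=M[24]=26
$t6=26+9=35
$t6=35%13=9
$t5=24+4=28
$t1=1-1=0
cmp $t1, 0  (cmp 0,0)
bgt L1: not taken
$t6=9>>3=1
halt.
Total executed instructions: 54.

54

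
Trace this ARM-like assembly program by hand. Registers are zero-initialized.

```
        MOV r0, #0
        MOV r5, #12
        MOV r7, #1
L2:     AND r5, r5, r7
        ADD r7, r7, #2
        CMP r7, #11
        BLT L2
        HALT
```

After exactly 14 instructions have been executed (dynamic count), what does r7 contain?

MOV r0, #0 → r0=0
MOV r5, #12 → r5=12
MOV r7, #1 → r7=1
AND r5, r5, r7 → r5=12&1=0
ADD r7, r7, #2 → r7=1+2=3
CMP r7, #11  (cmp 3,11)
BLT L2: taken
AND r5, r5, r7 → r5=0&3=0
ADD r7, r7, #2 → r7=3+2=5
CMP r7, #11  (cmp 5,11)
BLT L2: taken
AND r5, r5, r7 → r5=0&5=0
ADD r7, r7, #2 → r7=5+2=7
CMP r7, #11  (cmp 7,11)
After step 14: r7 = 7.

7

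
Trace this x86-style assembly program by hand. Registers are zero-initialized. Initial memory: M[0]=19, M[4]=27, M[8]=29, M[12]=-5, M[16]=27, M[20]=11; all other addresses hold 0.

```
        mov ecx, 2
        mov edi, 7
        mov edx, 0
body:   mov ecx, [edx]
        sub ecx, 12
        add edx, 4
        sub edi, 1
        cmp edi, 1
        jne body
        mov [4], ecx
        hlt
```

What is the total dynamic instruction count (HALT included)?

after mov ecx, 2: ecx=2
after mov edi, 7: edi=7
after mov edx, 0: edx=0
after mov ecx, [edx]: ecx=M[0]=19
after sub ecx, 12: ecx=19-12=7
after add edx, 4: edx=0+4=4
after sub edi, 1: edi=7-1=6
cmp edi, 1  (cmp 6,1)
jne body: taken
after mov ecx, [edx]: ecx=M[4]=27
after sub ecx, 12: ecx=27-12=15
after add edx, 4: edx=4+4=8
after sub edi, 1: edi=6-1=5
cmp edi, 1  (cmp 5,1)
jne body: taken
after mov ecx, [edx]: ecx=M[8]=29
after sub ecx, 12: ecx=29-12=17
after add edx, 4: edx=8+4=12
after sub edi, 1: edi=5-1=4
cmp edi, 1  (cmp 4,1)
jne body: taken
after mov ecx, [edx]: ecx=M[12]=-5
after sub ecx, 12: ecx=(-5)-12=-17
after add edx, 4: edx=12+4=16
after sub edi, 1: edi=4-1=3
cmp edi, 1  (cmp 3,1)
jne body: taken
after mov ecx, [edx]: ecx=M[16]=27
after sub ecx, 12: ecx=27-12=15
after add edx, 4: edx=16+4=20
after sub edi, 1: edi=3-1=2
cmp edi, 1  (cmp 2,1)
jne body: taken
after mov ecx, [edx]: ecx=M[20]=11
after sub ecx, 12: ecx=11-12=-1
after add edx, 4: edx=20+4=24
after sub edi, 1: edi=2-1=1
cmp edi, 1  (cmp 1,1)
jne body: not taken
mov [4], ecx → M[4]=-1
halt.
Total executed instructions: 41.

41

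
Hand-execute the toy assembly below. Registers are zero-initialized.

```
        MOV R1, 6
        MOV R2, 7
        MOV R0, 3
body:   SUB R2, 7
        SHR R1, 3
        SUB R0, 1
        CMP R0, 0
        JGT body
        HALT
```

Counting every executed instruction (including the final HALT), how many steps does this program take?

after MOV R1, 6: R1=6
after MOV R2, 7: R2=7
after MOV R0, 3: R0=3
after SUB R2, 7: R2=7-7=0
after SHR R1, 3: R1=6>>3=0
after SUB R0, 1: R0=3-1=2
CMP R0, 0  (cmp 2,0)
JGT body: taken
after SUB R2, 7: R2=0-7=-7
after SHR R1, 3: R1=0>>3=0
after SUB R0, 1: R0=2-1=1
CMP R0, 0  (cmp 1,0)
JGT body: taken
after SUB R2, 7: R2=(-7)-7=-14
after SHR R1, 3: R1=0>>3=0
after SUB R0, 1: R0=1-1=0
CMP R0, 0  (cmp 0,0)
JGT body: not taken
halt.
Total executed instructions: 19.

19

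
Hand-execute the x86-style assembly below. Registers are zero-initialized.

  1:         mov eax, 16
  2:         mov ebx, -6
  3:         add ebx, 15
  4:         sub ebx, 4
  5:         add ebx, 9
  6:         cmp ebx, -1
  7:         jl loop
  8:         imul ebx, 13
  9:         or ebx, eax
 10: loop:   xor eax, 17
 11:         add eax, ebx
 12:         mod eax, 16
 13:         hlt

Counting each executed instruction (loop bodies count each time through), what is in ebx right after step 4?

5

eax=16
ebx=-6
ebx=(-6)+15=9
ebx=9-4=5
After step 4: ebx = 5.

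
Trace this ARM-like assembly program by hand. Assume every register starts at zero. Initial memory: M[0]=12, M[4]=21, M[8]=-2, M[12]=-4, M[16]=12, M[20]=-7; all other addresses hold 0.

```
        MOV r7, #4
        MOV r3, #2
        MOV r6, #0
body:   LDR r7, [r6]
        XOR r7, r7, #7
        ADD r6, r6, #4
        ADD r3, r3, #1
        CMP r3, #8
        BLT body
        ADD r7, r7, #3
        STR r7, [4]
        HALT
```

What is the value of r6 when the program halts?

24

r7=4
r3=2
r6=0
r7=M[0]=12
r7=12^7=11
r6=0+4=4
r3=2+1=3
CMP r3, #8  (cmp 3,8)
BLT body: taken
r7=M[4]=21
r7=21^7=18
r6=4+4=8
r3=3+1=4
CMP r3, #8  (cmp 4,8)
BLT body: taken
r7=M[8]=-2
r7=(-2)^7=-7
r6=8+4=12
r3=4+1=5
CMP r3, #8  (cmp 5,8)
BLT body: taken
r7=M[12]=-4
r7=(-4)^7=-5
r6=12+4=16
r3=5+1=6
CMP r3, #8  (cmp 6,8)
BLT body: taken
r7=M[16]=12
r7=12^7=11
r6=16+4=20
r3=6+1=7
CMP r3, #8  (cmp 7,8)
BLT body: taken
r7=M[20]=-7
r7=(-7)^7=-2
r6=20+4=24
r3=7+1=8
CMP r3, #8  (cmp 8,8)
BLT body: not taken
r7=(-2)+3=1
STR r7, [4] → M[4]=1
halt.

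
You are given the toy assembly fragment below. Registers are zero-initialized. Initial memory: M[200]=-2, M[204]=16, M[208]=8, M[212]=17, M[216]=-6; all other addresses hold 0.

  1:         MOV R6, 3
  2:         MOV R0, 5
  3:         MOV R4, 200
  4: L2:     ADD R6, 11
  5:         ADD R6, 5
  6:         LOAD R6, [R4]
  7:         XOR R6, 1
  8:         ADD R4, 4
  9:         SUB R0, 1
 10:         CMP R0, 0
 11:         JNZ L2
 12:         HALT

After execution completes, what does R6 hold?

-5

after MOV R6, 3: R6=3
after MOV R0, 5: R0=5
after MOV R4, 200: R4=200
after ADD R6, 11: R6=3+11=14
after ADD R6, 5: R6=14+5=19
after LOAD R6, [R4]: R6=M[200]=-2
after XOR R6, 1: R6=(-2)^1=-1
after ADD R4, 4: R4=200+4=204
after SUB R0, 1: R0=5-1=4
CMP R0, 0  (cmp 4,0)
JNZ L2: taken
after ADD R6, 11: R6=(-1)+11=10
after ADD R6, 5: R6=10+5=15
after LOAD R6, [R4]: R6=M[204]=16
after XOR R6, 1: R6=16^1=17
after ADD R4, 4: R4=204+4=208
after SUB R0, 1: R0=4-1=3
CMP R0, 0  (cmp 3,0)
JNZ L2: taken
after ADD R6, 11: R6=17+11=28
after ADD R6, 5: R6=28+5=33
after LOAD R6, [R4]: R6=M[208]=8
after XOR R6, 1: R6=8^1=9
after ADD R4, 4: R4=208+4=212
after SUB R0, 1: R0=3-1=2
CMP R0, 0  (cmp 2,0)
JNZ L2: taken
after ADD R6, 11: R6=9+11=20
after ADD R6, 5: R6=20+5=25
after LOAD R6, [R4]: R6=M[212]=17
after XOR R6, 1: R6=17^1=16
after ADD R4, 4: R4=212+4=216
after SUB R0, 1: R0=2-1=1
CMP R0, 0  (cmp 1,0)
JNZ L2: taken
after ADD R6, 11: R6=16+11=27
after ADD R6, 5: R6=27+5=32
after LOAD R6, [R4]: R6=M[216]=-6
after XOR R6, 1: R6=(-6)^1=-5
after ADD R4, 4: R4=216+4=220
after SUB R0, 1: R0=1-1=0
CMP R0, 0  (cmp 0,0)
JNZ L2: not taken
halt.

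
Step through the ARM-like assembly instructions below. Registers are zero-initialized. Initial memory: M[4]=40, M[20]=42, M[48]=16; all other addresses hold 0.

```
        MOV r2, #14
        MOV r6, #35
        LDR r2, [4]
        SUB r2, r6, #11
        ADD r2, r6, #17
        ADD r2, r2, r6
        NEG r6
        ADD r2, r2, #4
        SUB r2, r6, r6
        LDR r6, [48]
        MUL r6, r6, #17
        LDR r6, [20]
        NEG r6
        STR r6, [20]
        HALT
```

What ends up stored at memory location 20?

after MOV r2, #14: r2=14
after MOV r6, #35: r6=35
after LDR r2, [4]: r2=M[4]=40
after SUB r2, r6, #11: r2=35-11=24
after ADD r2, r6, #17: r2=35+17=52
after ADD r2, r2, r6: r2=52+35=87
after NEG r6: r6=-(35)=-35
after ADD r2, r2, #4: r2=87+4=91
after SUB r2, r6, r6: r2=(-35)-(-35)=0
after LDR r6, [48]: r6=M[48]=16
after MUL r6, r6, #17: r6=16*17=272
after LDR r6, [20]: r6=M[20]=42
after NEG r6: r6=-(42)=-42
STR r6, [20] → M[20]=-42
halt.

-42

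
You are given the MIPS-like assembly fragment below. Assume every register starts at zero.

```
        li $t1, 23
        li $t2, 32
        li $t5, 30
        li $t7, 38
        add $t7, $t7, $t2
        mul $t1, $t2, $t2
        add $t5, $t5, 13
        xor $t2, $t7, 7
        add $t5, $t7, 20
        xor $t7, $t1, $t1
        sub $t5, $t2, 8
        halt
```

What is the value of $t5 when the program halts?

57

$t1=23
$t2=32
$t5=30
$t7=38
$t7=38+32=70
$t1=32*32=1024
$t5=30+13=43
$t2=70^7=65
$t5=70+20=90
$t7=1024^1024=0
$t5=65-8=57
halt.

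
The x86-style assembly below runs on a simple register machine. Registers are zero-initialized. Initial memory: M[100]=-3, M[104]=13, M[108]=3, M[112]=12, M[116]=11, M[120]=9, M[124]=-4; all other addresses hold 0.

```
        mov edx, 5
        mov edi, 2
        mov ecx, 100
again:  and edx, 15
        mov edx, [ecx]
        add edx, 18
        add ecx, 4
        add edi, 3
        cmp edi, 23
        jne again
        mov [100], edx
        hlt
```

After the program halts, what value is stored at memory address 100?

14

edx=5
edi=2
ecx=100
edx=5&15=5
edx=M[100]=-3
edx=(-3)+18=15
ecx=100+4=104
edi=2+3=5
cmp edi, 23  (cmp 5,23)
jne again: taken
edx=15&15=15
edx=M[104]=13
edx=13+18=31
ecx=104+4=108
edi=5+3=8
cmp edi, 23  (cmp 8,23)
jne again: taken
edx=31&15=15
edx=M[108]=3
edx=3+18=21
ecx=108+4=112
edi=8+3=11
cmp edi, 23  (cmp 11,23)
jne again: taken
edx=21&15=5
edx=M[112]=12
edx=12+18=30
ecx=112+4=116
edi=11+3=14
cmp edi, 23  (cmp 14,23)
jne again: taken
edx=30&15=14
edx=M[116]=11
edx=11+18=29
ecx=116+4=120
edi=14+3=17
cmp edi, 23  (cmp 17,23)
jne again: taken
edx=29&15=13
edx=M[120]=9
edx=9+18=27
ecx=120+4=124
edi=17+3=20
cmp edi, 23  (cmp 20,23)
jne again: taken
edx=27&15=11
edx=M[124]=-4
edx=(-4)+18=14
ecx=124+4=128
edi=20+3=23
cmp edi, 23  (cmp 23,23)
jne again: not taken
mov [100], edx → M[100]=14
halt.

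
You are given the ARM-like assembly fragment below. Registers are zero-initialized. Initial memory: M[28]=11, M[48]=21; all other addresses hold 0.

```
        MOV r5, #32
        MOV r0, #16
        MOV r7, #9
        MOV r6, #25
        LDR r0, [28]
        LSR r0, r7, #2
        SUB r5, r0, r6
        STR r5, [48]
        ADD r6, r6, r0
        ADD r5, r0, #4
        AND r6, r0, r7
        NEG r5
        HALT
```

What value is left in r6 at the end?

0

after MOV r5, #32: r5=32
after MOV r0, #16: r0=16
after MOV r7, #9: r7=9
after MOV r6, #25: r6=25
after LDR r0, [28]: r0=M[28]=11
after LSR r0, r7, #2: r0=9>>2=2
after SUB r5, r0, r6: r5=2-25=-23
STR r5, [48] → M[48]=-23
after ADD r6, r6, r0: r6=25+2=27
after ADD r5, r0, #4: r5=2+4=6
after AND r6, r0, r7: r6=2&9=0
after NEG r5: r5=-(6)=-6
halt.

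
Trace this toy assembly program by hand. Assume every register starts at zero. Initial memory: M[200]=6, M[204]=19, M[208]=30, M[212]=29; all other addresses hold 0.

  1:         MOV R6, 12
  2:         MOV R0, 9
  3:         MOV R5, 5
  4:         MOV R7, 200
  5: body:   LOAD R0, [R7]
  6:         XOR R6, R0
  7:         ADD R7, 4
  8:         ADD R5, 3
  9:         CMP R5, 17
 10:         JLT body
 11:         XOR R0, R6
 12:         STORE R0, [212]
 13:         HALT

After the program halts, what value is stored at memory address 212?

7

MOV R6, 12 → R6=12
MOV R0, 9 → R0=9
MOV R5, 5 → R5=5
MOV R7, 200 → R7=200
LOAD R0, [R7] → R0=M[200]=6
XOR R6, R0 → R6=12^6=10
ADD R7, 4 → R7=200+4=204
ADD R5, 3 → R5=5+3=8
CMP R5, 17  (cmp 8,17)
JLT body: taken
LOAD R0, [R7] → R0=M[204]=19
XOR R6, R0 → R6=10^19=25
ADD R7, 4 → R7=204+4=208
ADD R5, 3 → R5=8+3=11
CMP R5, 17  (cmp 11,17)
JLT body: taken
LOAD R0, [R7] → R0=M[208]=30
XOR R6, R0 → R6=25^30=7
ADD R7, 4 → R7=208+4=212
ADD R5, 3 → R5=11+3=14
CMP R5, 17  (cmp 14,17)
JLT body: taken
LOAD R0, [R7] → R0=M[212]=29
XOR R6, R0 → R6=7^29=26
ADD R7, 4 → R7=212+4=216
ADD R5, 3 → R5=14+3=17
CMP R5, 17  (cmp 17,17)
JLT body: not taken
XOR R0, R6 → R0=29^26=7
STORE R0, [212] → M[212]=7
halt.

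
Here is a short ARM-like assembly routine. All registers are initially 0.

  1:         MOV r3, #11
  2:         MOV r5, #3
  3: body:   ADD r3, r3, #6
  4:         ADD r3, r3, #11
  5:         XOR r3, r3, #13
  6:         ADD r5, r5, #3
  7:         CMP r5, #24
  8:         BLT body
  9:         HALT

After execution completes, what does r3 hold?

133

after MOV r3, #11: r3=11
after MOV r5, #3: r5=3
after ADD r3, r3, #6: r3=11+6=17
after ADD r3, r3, #11: r3=17+11=28
after XOR r3, r3, #13: r3=28^13=17
after ADD r5, r5, #3: r5=3+3=6
CMP r5, #24  (cmp 6,24)
BLT body: taken
after ADD r3, r3, #6: r3=17+6=23
after ADD r3, r3, #11: r3=23+11=34
after XOR r3, r3, #13: r3=34^13=47
after ADD r5, r5, #3: r5=6+3=9
CMP r5, #24  (cmp 9,24)
BLT body: taken
after ADD r3, r3, #6: r3=47+6=53
after ADD r3, r3, #11: r3=53+11=64
after XOR r3, r3, #13: r3=64^13=77
after ADD r5, r5, #3: r5=9+3=12
CMP r5, #24  (cmp 12,24)
BLT body: taken
after ADD r3, r3, #6: r3=77+6=83
after ADD r3, r3, #11: r3=83+11=94
after XOR r3, r3, #13: r3=94^13=83
after ADD r5, r5, #3: r5=12+3=15
CMP r5, #24  (cmp 15,24)
BLT body: taken
after ADD r3, r3, #6: r3=83+6=89
after ADD r3, r3, #11: r3=89+11=100
after XOR r3, r3, #13: r3=100^13=105
after ADD r5, r5, #3: r5=15+3=18
CMP r5, #24  (cmp 18,24)
BLT body: taken
after ADD r3, r3, #6: r3=105+6=111
after ADD r3, r3, #11: r3=111+11=122
after XOR r3, r3, #13: r3=122^13=119
after ADD r5, r5, #3: r5=18+3=21
CMP r5, #24  (cmp 21,24)
BLT body: taken
after ADD r3, r3, #6: r3=119+6=125
after ADD r3, r3, #11: r3=125+11=136
after XOR r3, r3, #13: r3=136^13=133
after ADD r5, r5, #3: r5=21+3=24
CMP r5, #24  (cmp 24,24)
BLT body: not taken
halt.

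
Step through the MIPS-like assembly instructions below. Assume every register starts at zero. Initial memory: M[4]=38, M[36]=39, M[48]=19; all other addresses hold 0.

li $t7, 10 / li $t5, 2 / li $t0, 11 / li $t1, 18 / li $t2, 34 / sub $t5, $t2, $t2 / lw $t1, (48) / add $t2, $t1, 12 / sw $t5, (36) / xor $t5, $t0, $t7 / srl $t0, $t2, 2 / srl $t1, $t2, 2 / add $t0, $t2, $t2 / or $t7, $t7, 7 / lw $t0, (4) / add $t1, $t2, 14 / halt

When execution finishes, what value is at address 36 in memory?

0

after li $t7, 10: $t7=10
after li $t5, 2: $t5=2
after li $t0, 11: $t0=11
after li $t1, 18: $t1=18
after li $t2, 34: $t2=34
after sub $t5, $t2, $t2: $t5=34-34=0
after lw $t1, (48): $t1=M[48]=19
after add $t2, $t1, 12: $t2=19+12=31
sw $t5, (36) → M[36]=0
after xor $t5, $t0, $t7: $t5=11^10=1
after srl $t0, $t2, 2: $t0=31>>2=7
after srl $t1, $t2, 2: $t1=31>>2=7
after add $t0, $t2, $t2: $t0=31+31=62
after or $t7, $t7, 7: $t7=10|7=15
after lw $t0, (4): $t0=M[4]=38
after add $t1, $t2, 14: $t1=31+14=45
halt.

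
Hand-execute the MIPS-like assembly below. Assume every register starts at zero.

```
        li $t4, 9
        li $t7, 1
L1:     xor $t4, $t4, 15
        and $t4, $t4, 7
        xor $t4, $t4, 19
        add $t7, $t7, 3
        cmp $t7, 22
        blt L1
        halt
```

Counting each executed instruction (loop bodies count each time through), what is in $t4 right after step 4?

6

after li $t4, 9: $t4=9
after li $t7, 1: $t7=1
after xor $t4, $t4, 15: $t4=9^15=6
after and $t4, $t4, 7: $t4=6&7=6
After step 4: $t4 = 6.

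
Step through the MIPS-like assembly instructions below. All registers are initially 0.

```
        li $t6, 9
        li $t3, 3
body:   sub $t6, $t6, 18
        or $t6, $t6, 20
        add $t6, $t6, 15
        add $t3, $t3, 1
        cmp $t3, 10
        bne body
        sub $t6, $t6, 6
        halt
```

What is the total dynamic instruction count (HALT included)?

$t6=9
$t3=3
$t6=9-18=-9
$t6=(-9)|20=-9
$t6=(-9)+15=6
$t3=3+1=4
cmp $t3, 10  (cmp 4,10)
bne body: taken
$t6=6-18=-12
$t6=(-12)|20=-12
$t6=(-12)+15=3
$t3=4+1=5
cmp $t3, 10  (cmp 5,10)
bne body: taken
$t6=3-18=-15
$t6=(-15)|20=-11
$t6=(-11)+15=4
$t3=5+1=6
cmp $t3, 10  (cmp 6,10)
bne body: taken
$t6=4-18=-14
$t6=(-14)|20=-10
$t6=(-10)+15=5
$t3=6+1=7
cmp $t3, 10  (cmp 7,10)
bne body: taken
$t6=5-18=-13
$t6=(-13)|20=-9
$t6=(-9)+15=6
$t3=7+1=8
cmp $t3, 10  (cmp 8,10)
bne body: taken
$t6=6-18=-12
$t6=(-12)|20=-12
$t6=(-12)+15=3
$t3=8+1=9
cmp $t3, 10  (cmp 9,10)
bne body: taken
$t6=3-18=-15
$t6=(-15)|20=-11
$t6=(-11)+15=4
$t3=9+1=10
cmp $t3, 10  (cmp 10,10)
bne body: not taken
$t6=4-6=-2
halt.
Total executed instructions: 46.

46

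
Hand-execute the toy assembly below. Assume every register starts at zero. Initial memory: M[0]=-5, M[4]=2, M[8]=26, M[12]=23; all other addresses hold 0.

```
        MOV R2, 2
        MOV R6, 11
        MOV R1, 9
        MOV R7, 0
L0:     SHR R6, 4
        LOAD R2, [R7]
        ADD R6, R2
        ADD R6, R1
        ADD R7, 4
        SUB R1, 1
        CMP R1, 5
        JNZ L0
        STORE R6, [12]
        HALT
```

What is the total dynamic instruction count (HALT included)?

after MOV R2, 2: R2=2
after MOV R6, 11: R6=11
after MOV R1, 9: R1=9
after MOV R7, 0: R7=0
after SHR R6, 4: R6=11>>4=0
after LOAD R2, [R7]: R2=M[0]=-5
after ADD R6, R2: R6=0+(-5)=-5
after ADD R6, R1: R6=(-5)+9=4
after ADD R7, 4: R7=0+4=4
after SUB R1, 1: R1=9-1=8
CMP R1, 5  (cmp 8,5)
JNZ L0: taken
after SHR R6, 4: R6=4>>4=0
after LOAD R2, [R7]: R2=M[4]=2
after ADD R6, R2: R6=0+2=2
after ADD R6, R1: R6=2+8=10
after ADD R7, 4: R7=4+4=8
after SUB R1, 1: R1=8-1=7
CMP R1, 5  (cmp 7,5)
JNZ L0: taken
after SHR R6, 4: R6=10>>4=0
after LOAD R2, [R7]: R2=M[8]=26
after ADD R6, R2: R6=0+26=26
after ADD R6, R1: R6=26+7=33
after ADD R7, 4: R7=8+4=12
after SUB R1, 1: R1=7-1=6
CMP R1, 5  (cmp 6,5)
JNZ L0: taken
after SHR R6, 4: R6=33>>4=2
after LOAD R2, [R7]: R2=M[12]=23
after ADD R6, R2: R6=2+23=25
after ADD R6, R1: R6=25+6=31
after ADD R7, 4: R7=12+4=16
after SUB R1, 1: R1=6-1=5
CMP R1, 5  (cmp 5,5)
JNZ L0: not taken
STORE R6, [12] → M[12]=31
halt.
Total executed instructions: 38.

38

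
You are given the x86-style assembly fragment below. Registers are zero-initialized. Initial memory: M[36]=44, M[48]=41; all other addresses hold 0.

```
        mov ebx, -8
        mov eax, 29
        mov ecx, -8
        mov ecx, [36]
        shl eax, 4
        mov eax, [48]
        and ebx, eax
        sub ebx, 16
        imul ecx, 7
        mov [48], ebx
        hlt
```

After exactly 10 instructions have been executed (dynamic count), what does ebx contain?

mov ebx, -8 → ebx=-8
mov eax, 29 → eax=29
mov ecx, -8 → ecx=-8
mov ecx, [36] → ecx=M[36]=44
shl eax, 4 → eax=29<<4=464
mov eax, [48] → eax=M[48]=41
and ebx, eax → ebx=(-8)&41=40
sub ebx, 16 → ebx=40-16=24
imul ecx, 7 → ecx=44*7=308
mov [48], ebx → M[48]=24
After step 10: ebx = 24.

24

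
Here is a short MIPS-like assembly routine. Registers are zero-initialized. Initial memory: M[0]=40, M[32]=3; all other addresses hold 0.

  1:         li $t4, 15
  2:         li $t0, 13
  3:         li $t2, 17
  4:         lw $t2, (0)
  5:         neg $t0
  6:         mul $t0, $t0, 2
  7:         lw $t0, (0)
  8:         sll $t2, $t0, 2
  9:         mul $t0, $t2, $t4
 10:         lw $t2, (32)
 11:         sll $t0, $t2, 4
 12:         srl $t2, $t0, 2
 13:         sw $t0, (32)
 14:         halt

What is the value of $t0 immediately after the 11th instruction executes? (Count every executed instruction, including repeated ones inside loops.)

$t4=15
$t0=13
$t2=17
$t2=M[0]=40
$t0=-(13)=-13
$t0=(-13)*2=-26
$t0=M[0]=40
$t2=40<<2=160
$t0=160*15=2400
$t2=M[32]=3
$t0=3<<4=48
After step 11: $t0 = 48.

48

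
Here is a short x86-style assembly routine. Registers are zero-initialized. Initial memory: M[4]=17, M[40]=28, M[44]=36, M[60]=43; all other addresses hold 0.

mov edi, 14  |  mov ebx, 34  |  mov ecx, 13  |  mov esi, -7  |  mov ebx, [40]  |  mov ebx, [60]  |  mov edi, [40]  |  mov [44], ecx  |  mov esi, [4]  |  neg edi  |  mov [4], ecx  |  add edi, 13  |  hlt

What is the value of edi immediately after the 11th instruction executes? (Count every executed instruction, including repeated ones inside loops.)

after mov edi, 14: edi=14
after mov ebx, 34: ebx=34
after mov ecx, 13: ecx=13
after mov esi, -7: esi=-7
after mov ebx, [40]: ebx=M[40]=28
after mov ebx, [60]: ebx=M[60]=43
after mov edi, [40]: edi=M[40]=28
mov [44], ecx → M[44]=13
after mov esi, [4]: esi=M[4]=17
after neg edi: edi=-(28)=-28
mov [4], ecx → M[4]=13
After step 11: edi = -28.

-28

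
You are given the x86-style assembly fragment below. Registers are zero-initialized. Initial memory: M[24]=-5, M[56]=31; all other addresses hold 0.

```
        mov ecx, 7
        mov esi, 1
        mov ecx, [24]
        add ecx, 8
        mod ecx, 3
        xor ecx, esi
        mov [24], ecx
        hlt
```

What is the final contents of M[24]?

1

mov ecx, 7 → ecx=7
mov esi, 1 → esi=1
mov ecx, [24] → ecx=M[24]=-5
add ecx, 8 → ecx=(-5)+8=3
mod ecx, 3 → ecx=3%3=0
xor ecx, esi → ecx=0^1=1
mov [24], ecx → M[24]=1
halt.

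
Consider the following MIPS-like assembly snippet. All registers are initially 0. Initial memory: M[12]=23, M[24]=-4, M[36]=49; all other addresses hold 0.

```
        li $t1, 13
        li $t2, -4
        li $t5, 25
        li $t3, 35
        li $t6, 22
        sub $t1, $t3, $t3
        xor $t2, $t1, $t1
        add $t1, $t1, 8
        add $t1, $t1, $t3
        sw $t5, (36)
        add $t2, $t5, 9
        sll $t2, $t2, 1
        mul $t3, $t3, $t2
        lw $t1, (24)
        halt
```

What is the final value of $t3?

2380

li $t1, 13 → $t1=13
li $t2, -4 → $t2=-4
li $t5, 25 → $t5=25
li $t3, 35 → $t3=35
li $t6, 22 → $t6=22
sub $t1, $t3, $t3 → $t1=35-35=0
xor $t2, $t1, $t1 → $t2=0^0=0
add $t1, $t1, 8 → $t1=0+8=8
add $t1, $t1, $t3 → $t1=8+35=43
sw $t5, (36) → M[36]=25
add $t2, $t5, 9 → $t2=25+9=34
sll $t2, $t2, 1 → $t2=34<<1=68
mul $t3, $t3, $t2 → $t3=35*68=2380
lw $t1, (24) → $t1=M[24]=-4
halt.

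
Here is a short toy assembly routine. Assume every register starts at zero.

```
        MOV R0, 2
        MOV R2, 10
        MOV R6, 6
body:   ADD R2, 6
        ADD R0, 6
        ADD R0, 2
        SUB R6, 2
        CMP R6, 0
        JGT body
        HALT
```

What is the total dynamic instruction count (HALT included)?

after MOV R0, 2: R0=2
after MOV R2, 10: R2=10
after MOV R6, 6: R6=6
after ADD R2, 6: R2=10+6=16
after ADD R0, 6: R0=2+6=8
after ADD R0, 2: R0=8+2=10
after SUB R6, 2: R6=6-2=4
CMP R6, 0  (cmp 4,0)
JGT body: taken
after ADD R2, 6: R2=16+6=22
after ADD R0, 6: R0=10+6=16
after ADD R0, 2: R0=16+2=18
after SUB R6, 2: R6=4-2=2
CMP R6, 0  (cmp 2,0)
JGT body: taken
after ADD R2, 6: R2=22+6=28
after ADD R0, 6: R0=18+6=24
after ADD R0, 2: R0=24+2=26
after SUB R6, 2: R6=2-2=0
CMP R6, 0  (cmp 0,0)
JGT body: not taken
halt.
Total executed instructions: 22.

22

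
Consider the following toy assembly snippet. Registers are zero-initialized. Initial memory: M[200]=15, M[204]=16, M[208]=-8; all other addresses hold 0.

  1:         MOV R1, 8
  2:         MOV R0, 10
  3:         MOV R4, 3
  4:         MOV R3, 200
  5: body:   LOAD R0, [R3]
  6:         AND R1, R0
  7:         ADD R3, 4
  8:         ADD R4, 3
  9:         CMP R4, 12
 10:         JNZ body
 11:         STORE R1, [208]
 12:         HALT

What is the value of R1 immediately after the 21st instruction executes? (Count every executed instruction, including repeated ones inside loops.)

0

MOV R1, 8 → R1=8
MOV R0, 10 → R0=10
MOV R4, 3 → R4=3
MOV R3, 200 → R3=200
LOAD R0, [R3] → R0=M[200]=15
AND R1, R0 → R1=8&15=8
ADD R3, 4 → R3=200+4=204
ADD R4, 3 → R4=3+3=6
CMP R4, 12  (cmp 6,12)
JNZ body: taken
LOAD R0, [R3] → R0=M[204]=16
AND R1, R0 → R1=8&16=0
ADD R3, 4 → R3=204+4=208
ADD R4, 3 → R4=6+3=9
CMP R4, 12  (cmp 9,12)
JNZ body: taken
LOAD R0, [R3] → R0=M[208]=-8
AND R1, R0 → R1=0&(-8)=0
ADD R3, 4 → R3=208+4=212
ADD R4, 3 → R4=9+3=12
CMP R4, 12  (cmp 12,12)
After step 21: R1 = 0.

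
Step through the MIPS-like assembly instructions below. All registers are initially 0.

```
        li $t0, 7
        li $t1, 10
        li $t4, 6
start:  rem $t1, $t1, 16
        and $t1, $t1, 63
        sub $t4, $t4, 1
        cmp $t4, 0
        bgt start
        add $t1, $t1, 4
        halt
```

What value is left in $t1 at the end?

14

$t0=7
$t1=10
$t4=6
$t1=10%16=10
$t1=10&63=10
$t4=6-1=5
cmp $t4, 0  (cmp 5,0)
bgt start: taken
$t1=10%16=10
$t1=10&63=10
$t4=5-1=4
cmp $t4, 0  (cmp 4,0)
bgt start: taken
$t1=10%16=10
$t1=10&63=10
$t4=4-1=3
cmp $t4, 0  (cmp 3,0)
bgt start: taken
$t1=10%16=10
$t1=10&63=10
$t4=3-1=2
cmp $t4, 0  (cmp 2,0)
bgt start: taken
$t1=10%16=10
$t1=10&63=10
$t4=2-1=1
cmp $t4, 0  (cmp 1,0)
bgt start: taken
$t1=10%16=10
$t1=10&63=10
$t4=1-1=0
cmp $t4, 0  (cmp 0,0)
bgt start: not taken
$t1=10+4=14
halt.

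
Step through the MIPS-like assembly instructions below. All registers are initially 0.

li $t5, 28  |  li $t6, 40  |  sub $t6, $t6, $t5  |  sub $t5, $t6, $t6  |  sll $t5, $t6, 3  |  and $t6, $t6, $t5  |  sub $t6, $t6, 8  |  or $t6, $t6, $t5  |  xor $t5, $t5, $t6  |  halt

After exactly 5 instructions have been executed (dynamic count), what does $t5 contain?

96

after li $t5, 28: $t5=28
after li $t6, 40: $t6=40
after sub $t6, $t6, $t5: $t6=40-28=12
after sub $t5, $t6, $t6: $t5=12-12=0
after sll $t5, $t6, 3: $t5=12<<3=96
After step 5: $t5 = 96.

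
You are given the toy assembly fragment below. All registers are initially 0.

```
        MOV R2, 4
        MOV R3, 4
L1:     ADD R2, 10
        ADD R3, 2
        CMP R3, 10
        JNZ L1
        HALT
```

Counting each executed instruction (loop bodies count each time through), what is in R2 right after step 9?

24

after MOV R2, 4: R2=4
after MOV R3, 4: R3=4
after ADD R2, 10: R2=4+10=14
after ADD R3, 2: R3=4+2=6
CMP R3, 10  (cmp 6,10)
JNZ L1: taken
after ADD R2, 10: R2=14+10=24
after ADD R3, 2: R3=6+2=8
CMP R3, 10  (cmp 8,10)
After step 9: R2 = 24.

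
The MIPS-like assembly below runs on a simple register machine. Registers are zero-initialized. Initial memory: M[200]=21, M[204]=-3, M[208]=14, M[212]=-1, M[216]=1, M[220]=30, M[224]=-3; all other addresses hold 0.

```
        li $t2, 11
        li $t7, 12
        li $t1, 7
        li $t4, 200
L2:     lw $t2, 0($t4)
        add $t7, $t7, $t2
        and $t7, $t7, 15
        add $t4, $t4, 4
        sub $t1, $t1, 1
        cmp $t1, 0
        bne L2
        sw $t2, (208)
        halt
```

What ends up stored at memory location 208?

after li $t2, 11: $t2=11
after li $t7, 12: $t7=12
after li $t1, 7: $t1=7
after li $t4, 200: $t4=200
after lw $t2, 0($t4): $t2=M[200]=21
after add $t7, $t7, $t2: $t7=12+21=33
after and $t7, $t7, 15: $t7=33&15=1
after add $t4, $t4, 4: $t4=200+4=204
after sub $t1, $t1, 1: $t1=7-1=6
cmp $t1, 0  (cmp 6,0)
bne L2: taken
after lw $t2, 0($t4): $t2=M[204]=-3
after add $t7, $t7, $t2: $t7=1+(-3)=-2
after and $t7, $t7, 15: $t7=(-2)&15=14
after add $t4, $t4, 4: $t4=204+4=208
after sub $t1, $t1, 1: $t1=6-1=5
cmp $t1, 0  (cmp 5,0)
bne L2: taken
after lw $t2, 0($t4): $t2=M[208]=14
after add $t7, $t7, $t2: $t7=14+14=28
after and $t7, $t7, 15: $t7=28&15=12
after add $t4, $t4, 4: $t4=208+4=212
after sub $t1, $t1, 1: $t1=5-1=4
cmp $t1, 0  (cmp 4,0)
bne L2: taken
after lw $t2, 0($t4): $t2=M[212]=-1
after add $t7, $t7, $t2: $t7=12+(-1)=11
after and $t7, $t7, 15: $t7=11&15=11
after add $t4, $t4, 4: $t4=212+4=216
after sub $t1, $t1, 1: $t1=4-1=3
cmp $t1, 0  (cmp 3,0)
bne L2: taken
after lw $t2, 0($t4): $t2=M[216]=1
after add $t7, $t7, $t2: $t7=11+1=12
after and $t7, $t7, 15: $t7=12&15=12
after add $t4, $t4, 4: $t4=216+4=220
after sub $t1, $t1, 1: $t1=3-1=2
cmp $t1, 0  (cmp 2,0)
bne L2: taken
after lw $t2, 0($t4): $t2=M[220]=30
after add $t7, $t7, $t2: $t7=12+30=42
after and $t7, $t7, 15: $t7=42&15=10
after add $t4, $t4, 4: $t4=220+4=224
after sub $t1, $t1, 1: $t1=2-1=1
cmp $t1, 0  (cmp 1,0)
bne L2: taken
after lw $t2, 0($t4): $t2=M[224]=-3
after add $t7, $t7, $t2: $t7=10+(-3)=7
after and $t7, $t7, 15: $t7=7&15=7
after add $t4, $t4, 4: $t4=224+4=228
after sub $t1, $t1, 1: $t1=1-1=0
cmp $t1, 0  (cmp 0,0)
bne L2: not taken
sw $t2, (208) → M[208]=-3
halt.

-3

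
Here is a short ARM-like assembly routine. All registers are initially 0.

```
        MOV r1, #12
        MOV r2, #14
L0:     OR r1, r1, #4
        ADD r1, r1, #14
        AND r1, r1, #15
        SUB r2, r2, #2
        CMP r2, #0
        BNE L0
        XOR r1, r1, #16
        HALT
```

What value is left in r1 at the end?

after MOV r1, #12: r1=12
after MOV r2, #14: r2=14
after OR r1, r1, #4: r1=12|4=12
after ADD r1, r1, #14: r1=12+14=26
after AND r1, r1, #15: r1=26&15=10
after SUB r2, r2, #2: r2=14-2=12
CMP r2, #0  (cmp 12,0)
BNE L0: taken
after OR r1, r1, #4: r1=10|4=14
after ADD r1, r1, #14: r1=14+14=28
after AND r1, r1, #15: r1=28&15=12
after SUB r2, r2, #2: r2=12-2=10
CMP r2, #0  (cmp 10,0)
BNE L0: taken
after OR r1, r1, #4: r1=12|4=12
after ADD r1, r1, #14: r1=12+14=26
after AND r1, r1, #15: r1=26&15=10
after SUB r2, r2, #2: r2=10-2=8
CMP r2, #0  (cmp 8,0)
BNE L0: taken
after OR r1, r1, #4: r1=10|4=14
after ADD r1, r1, #14: r1=14+14=28
after AND r1, r1, #15: r1=28&15=12
after SUB r2, r2, #2: r2=8-2=6
CMP r2, #0  (cmp 6,0)
BNE L0: taken
after OR r1, r1, #4: r1=12|4=12
after ADD r1, r1, #14: r1=12+14=26
after AND r1, r1, #15: r1=26&15=10
after SUB r2, r2, #2: r2=6-2=4
CMP r2, #0  (cmp 4,0)
BNE L0: taken
after OR r1, r1, #4: r1=10|4=14
after ADD r1, r1, #14: r1=14+14=28
after AND r1, r1, #15: r1=28&15=12
after SUB r2, r2, #2: r2=4-2=2
CMP r2, #0  (cmp 2,0)
BNE L0: taken
after OR r1, r1, #4: r1=12|4=12
after ADD r1, r1, #14: r1=12+14=26
after AND r1, r1, #15: r1=26&15=10
after SUB r2, r2, #2: r2=2-2=0
CMP r2, #0  (cmp 0,0)
BNE L0: not taken
after XOR r1, r1, #16: r1=10^16=26
halt.

26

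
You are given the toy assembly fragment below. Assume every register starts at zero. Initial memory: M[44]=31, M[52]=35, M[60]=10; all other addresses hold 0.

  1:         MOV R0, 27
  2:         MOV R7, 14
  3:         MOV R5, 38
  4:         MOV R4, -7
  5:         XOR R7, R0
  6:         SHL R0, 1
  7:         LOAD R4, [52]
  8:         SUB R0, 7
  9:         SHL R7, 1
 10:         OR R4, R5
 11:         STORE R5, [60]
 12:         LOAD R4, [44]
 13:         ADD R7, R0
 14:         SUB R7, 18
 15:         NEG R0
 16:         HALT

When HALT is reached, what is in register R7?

71

after MOV R0, 27: R0=27
after MOV R7, 14: R7=14
after MOV R5, 38: R5=38
after MOV R4, -7: R4=-7
after XOR R7, R0: R7=14^27=21
after SHL R0, 1: R0=27<<1=54
after LOAD R4, [52]: R4=M[52]=35
after SUB R0, 7: R0=54-7=47
after SHL R7, 1: R7=21<<1=42
after OR R4, R5: R4=35|38=39
STORE R5, [60] → M[60]=38
after LOAD R4, [44]: R4=M[44]=31
after ADD R7, R0: R7=42+47=89
after SUB R7, 18: R7=89-18=71
after NEG R0: R0=-(47)=-47
halt.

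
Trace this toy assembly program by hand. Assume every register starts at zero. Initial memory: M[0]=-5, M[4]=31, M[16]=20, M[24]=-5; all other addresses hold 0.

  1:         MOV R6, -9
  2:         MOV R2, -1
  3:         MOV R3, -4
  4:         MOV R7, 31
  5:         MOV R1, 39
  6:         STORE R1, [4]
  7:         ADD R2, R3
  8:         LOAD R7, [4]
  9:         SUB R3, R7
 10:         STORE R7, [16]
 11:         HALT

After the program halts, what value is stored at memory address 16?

R6=-9
R2=-1
R3=-4
R7=31
R1=39
STORE R1, [4] → M[4]=39
R2=(-1)+(-4)=-5
R7=M[4]=39
R3=(-4)-39=-43
STORE R7, [16] → M[16]=39
halt.

39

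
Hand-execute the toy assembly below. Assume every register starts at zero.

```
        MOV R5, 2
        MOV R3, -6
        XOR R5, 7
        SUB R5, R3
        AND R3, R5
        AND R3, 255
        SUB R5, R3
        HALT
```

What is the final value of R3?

10

MOV R5, 2 → R5=2
MOV R3, -6 → R3=-6
XOR R5, 7 → R5=2^7=5
SUB R5, R3 → R5=5-(-6)=11
AND R3, R5 → R3=(-6)&11=10
AND R3, 255 → R3=10&255=10
SUB R5, R3 → R5=11-10=1
halt.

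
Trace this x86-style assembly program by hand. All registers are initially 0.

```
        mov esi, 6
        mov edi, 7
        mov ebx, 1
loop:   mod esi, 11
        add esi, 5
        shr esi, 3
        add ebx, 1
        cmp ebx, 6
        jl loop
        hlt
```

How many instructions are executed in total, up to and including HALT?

34

esi=6
edi=7
ebx=1
esi=6%11=6
esi=6+5=11
esi=11>>3=1
ebx=1+1=2
cmp ebx, 6  (cmp 2,6)
jl loop: taken
esi=1%11=1
esi=1+5=6
esi=6>>3=0
ebx=2+1=3
cmp ebx, 6  (cmp 3,6)
jl loop: taken
esi=0%11=0
esi=0+5=5
esi=5>>3=0
ebx=3+1=4
cmp ebx, 6  (cmp 4,6)
jl loop: taken
esi=0%11=0
esi=0+5=5
esi=5>>3=0
ebx=4+1=5
cmp ebx, 6  (cmp 5,6)
jl loop: taken
esi=0%11=0
esi=0+5=5
esi=5>>3=0
ebx=5+1=6
cmp ebx, 6  (cmp 6,6)
jl loop: not taken
halt.
Total executed instructions: 34.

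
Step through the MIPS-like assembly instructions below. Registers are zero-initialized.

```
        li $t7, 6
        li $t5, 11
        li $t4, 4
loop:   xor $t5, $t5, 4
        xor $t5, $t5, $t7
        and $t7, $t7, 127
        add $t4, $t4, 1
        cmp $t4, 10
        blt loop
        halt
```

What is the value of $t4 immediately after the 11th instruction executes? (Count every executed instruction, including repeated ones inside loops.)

5

$t7=6
$t5=11
$t4=4
$t5=11^4=15
$t5=15^6=9
$t7=6&127=6
$t4=4+1=5
cmp $t4, 10  (cmp 5,10)
blt loop: taken
$t5=9^4=13
$t5=13^6=11
After step 11: $t4 = 5.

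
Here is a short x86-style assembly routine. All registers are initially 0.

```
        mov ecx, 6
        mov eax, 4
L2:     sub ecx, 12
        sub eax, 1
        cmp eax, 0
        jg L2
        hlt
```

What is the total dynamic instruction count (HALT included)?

mov ecx, 6 → ecx=6
mov eax, 4 → eax=4
sub ecx, 12 → ecx=6-12=-6
sub eax, 1 → eax=4-1=3
cmp eax, 0  (cmp 3,0)
jg L2: taken
sub ecx, 12 → ecx=(-6)-12=-18
sub eax, 1 → eax=3-1=2
cmp eax, 0  (cmp 2,0)
jg L2: taken
sub ecx, 12 → ecx=(-18)-12=-30
sub eax, 1 → eax=2-1=1
cmp eax, 0  (cmp 1,0)
jg L2: taken
sub ecx, 12 → ecx=(-30)-12=-42
sub eax, 1 → eax=1-1=0
cmp eax, 0  (cmp 0,0)
jg L2: not taken
halt.
Total executed instructions: 19.

19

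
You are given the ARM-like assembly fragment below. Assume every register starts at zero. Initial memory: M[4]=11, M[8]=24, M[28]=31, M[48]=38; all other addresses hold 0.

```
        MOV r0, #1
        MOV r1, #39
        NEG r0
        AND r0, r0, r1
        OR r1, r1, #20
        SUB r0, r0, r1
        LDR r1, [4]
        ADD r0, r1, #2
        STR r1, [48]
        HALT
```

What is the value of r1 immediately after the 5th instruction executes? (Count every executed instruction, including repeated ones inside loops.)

MOV r0, #1 → r0=1
MOV r1, #39 → r1=39
NEG r0 → r0=-(1)=-1
AND r0, r0, r1 → r0=(-1)&39=39
OR r1, r1, #20 → r1=39|20=55
After step 5: r1 = 55.

55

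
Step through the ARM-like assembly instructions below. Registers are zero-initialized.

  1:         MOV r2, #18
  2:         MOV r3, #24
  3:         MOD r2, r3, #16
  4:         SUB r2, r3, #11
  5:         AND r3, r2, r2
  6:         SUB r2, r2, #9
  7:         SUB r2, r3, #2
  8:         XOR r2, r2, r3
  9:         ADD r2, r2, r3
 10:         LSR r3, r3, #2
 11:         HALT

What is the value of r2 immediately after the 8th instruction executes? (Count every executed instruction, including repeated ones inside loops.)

6

after MOV r2, #18: r2=18
after MOV r3, #24: r3=24
after MOD r2, r3, #16: r2=24%16=8
after SUB r2, r3, #11: r2=24-11=13
after AND r3, r2, r2: r3=13&13=13
after SUB r2, r2, #9: r2=13-9=4
after SUB r2, r3, #2: r2=13-2=11
after XOR r2, r2, r3: r2=11^13=6
After step 8: r2 = 6.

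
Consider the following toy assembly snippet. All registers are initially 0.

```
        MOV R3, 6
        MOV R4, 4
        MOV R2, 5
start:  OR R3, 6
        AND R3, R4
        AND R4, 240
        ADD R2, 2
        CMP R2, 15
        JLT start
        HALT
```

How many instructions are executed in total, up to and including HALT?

34

after MOV R3, 6: R3=6
after MOV R4, 4: R4=4
after MOV R2, 5: R2=5
after OR R3, 6: R3=6|6=6
after AND R3, R4: R3=6&4=4
after AND R4, 240: R4=4&240=0
after ADD R2, 2: R2=5+2=7
CMP R2, 15  (cmp 7,15)
JLT start: taken
after OR R3, 6: R3=4|6=6
after AND R3, R4: R3=6&0=0
after AND R4, 240: R4=0&240=0
after ADD R2, 2: R2=7+2=9
CMP R2, 15  (cmp 9,15)
JLT start: taken
after OR R3, 6: R3=0|6=6
after AND R3, R4: R3=6&0=0
after AND R4, 240: R4=0&240=0
after ADD R2, 2: R2=9+2=11
CMP R2, 15  (cmp 11,15)
JLT start: taken
after OR R3, 6: R3=0|6=6
after AND R3, R4: R3=6&0=0
after AND R4, 240: R4=0&240=0
after ADD R2, 2: R2=11+2=13
CMP R2, 15  (cmp 13,15)
JLT start: taken
after OR R3, 6: R3=0|6=6
after AND R3, R4: R3=6&0=0
after AND R4, 240: R4=0&240=0
after ADD R2, 2: R2=13+2=15
CMP R2, 15  (cmp 15,15)
JLT start: not taken
halt.
Total executed instructions: 34.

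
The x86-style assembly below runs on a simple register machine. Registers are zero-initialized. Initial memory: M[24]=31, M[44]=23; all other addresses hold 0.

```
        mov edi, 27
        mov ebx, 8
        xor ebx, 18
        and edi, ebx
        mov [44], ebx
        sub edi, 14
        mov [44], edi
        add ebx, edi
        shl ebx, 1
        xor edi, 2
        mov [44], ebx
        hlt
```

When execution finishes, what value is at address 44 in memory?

edi=27
ebx=8
ebx=8^18=26
edi=27&26=26
mov [44], ebx → M[44]=26
edi=26-14=12
mov [44], edi → M[44]=12
ebx=26+12=38
ebx=38<<1=76
edi=12^2=14
mov [44], ebx → M[44]=76
halt.

76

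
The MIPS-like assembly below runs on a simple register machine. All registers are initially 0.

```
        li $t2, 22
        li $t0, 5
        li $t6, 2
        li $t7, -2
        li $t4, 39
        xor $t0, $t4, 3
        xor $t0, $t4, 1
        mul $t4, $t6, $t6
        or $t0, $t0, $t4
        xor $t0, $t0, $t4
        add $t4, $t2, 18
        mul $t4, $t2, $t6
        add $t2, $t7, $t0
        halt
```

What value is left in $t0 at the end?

after li $t2, 22: $t2=22
after li $t0, 5: $t0=5
after li $t6, 2: $t6=2
after li $t7, -2: $t7=-2
after li $t4, 39: $t4=39
after xor $t0, $t4, 3: $t0=39^3=36
after xor $t0, $t4, 1: $t0=39^1=38
after mul $t4, $t6, $t6: $t4=2*2=4
after or $t0, $t0, $t4: $t0=38|4=38
after xor $t0, $t0, $t4: $t0=38^4=34
after add $t4, $t2, 18: $t4=22+18=40
after mul $t4, $t2, $t6: $t4=22*2=44
after add $t2, $t7, $t0: $t2=(-2)+34=32
halt.

34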